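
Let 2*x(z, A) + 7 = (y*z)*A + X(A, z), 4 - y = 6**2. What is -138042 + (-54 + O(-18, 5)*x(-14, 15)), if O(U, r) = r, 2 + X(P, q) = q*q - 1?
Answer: -120831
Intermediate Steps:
X(P, q) = -3 + q**2 (X(P, q) = -2 + (q*q - 1) = -2 + (q**2 - 1) = -2 + (-1 + q**2) = -3 + q**2)
y = -32 (y = 4 - 1*6**2 = 4 - 1*36 = 4 - 36 = -32)
x(z, A) = -5 + z**2/2 - 16*A*z (x(z, A) = -7/2 + ((-32*z)*A + (-3 + z**2))/2 = -7/2 + (-32*A*z + (-3 + z**2))/2 = -7/2 + (-3 + z**2 - 32*A*z)/2 = -7/2 + (-3/2 + z**2/2 - 16*A*z) = -5 + z**2/2 - 16*A*z)
-138042 + (-54 + O(-18, 5)*x(-14, 15)) = -138042 + (-54 + 5*(-5 + (1/2)*(-14)**2 - 16*15*(-14))) = -138042 + (-54 + 5*(-5 + (1/2)*196 + 3360)) = -138042 + (-54 + 5*(-5 + 98 + 3360)) = -138042 + (-54 + 5*3453) = -138042 + (-54 + 17265) = -138042 + 17211 = -120831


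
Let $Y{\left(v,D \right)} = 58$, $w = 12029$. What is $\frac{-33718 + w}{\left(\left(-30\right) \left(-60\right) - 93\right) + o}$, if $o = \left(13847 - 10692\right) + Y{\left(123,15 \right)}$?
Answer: $- \frac{529}{120} \approx -4.4083$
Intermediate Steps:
$o = 3213$ ($o = \left(13847 - 10692\right) + 58 = 3155 + 58 = 3213$)
$\frac{-33718 + w}{\left(\left(-30\right) \left(-60\right) - 93\right) + o} = \frac{-33718 + 12029}{\left(\left(-30\right) \left(-60\right) - 93\right) + 3213} = - \frac{21689}{\left(1800 - 93\right) + 3213} = - \frac{21689}{1707 + 3213} = - \frac{21689}{4920} = \left(-21689\right) \frac{1}{4920} = - \frac{529}{120}$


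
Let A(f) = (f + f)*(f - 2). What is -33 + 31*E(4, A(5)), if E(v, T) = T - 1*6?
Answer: 711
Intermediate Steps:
A(f) = 2*f*(-2 + f) (A(f) = (2*f)*(-2 + f) = 2*f*(-2 + f))
E(v, T) = -6 + T (E(v, T) = T - 6 = -6 + T)
-33 + 31*E(4, A(5)) = -33 + 31*(-6 + 2*5*(-2 + 5)) = -33 + 31*(-6 + 2*5*3) = -33 + 31*(-6 + 30) = -33 + 31*24 = -33 + 744 = 711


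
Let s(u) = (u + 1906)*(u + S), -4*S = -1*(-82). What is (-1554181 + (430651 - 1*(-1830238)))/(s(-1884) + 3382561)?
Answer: 353354/1670331 ≈ 0.21155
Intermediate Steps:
S = -41/2 (S = -(-1)*(-82)/4 = -1/4*82 = -41/2 ≈ -20.500)
s(u) = (1906 + u)*(-41/2 + u) (s(u) = (u + 1906)*(u - 41/2) = (1906 + u)*(-41/2 + u))
(-1554181 + (430651 - 1*(-1830238)))/(s(-1884) + 3382561) = (-1554181 + (430651 - 1*(-1830238)))/((-39073 + (-1884)**2 + (3771/2)*(-1884)) + 3382561) = (-1554181 + (430651 + 1830238))/((-39073 + 3549456 - 3552282) + 3382561) = (-1554181 + 2260889)/(-41899 + 3382561) = 706708/3340662 = 706708*(1/3340662) = 353354/1670331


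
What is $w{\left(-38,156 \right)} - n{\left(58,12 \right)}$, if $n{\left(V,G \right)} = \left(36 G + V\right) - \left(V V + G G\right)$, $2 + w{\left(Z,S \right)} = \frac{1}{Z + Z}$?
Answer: $\frac{229215}{76} \approx 3016.0$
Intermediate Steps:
$w{\left(Z,S \right)} = -2 + \frac{1}{2 Z}$ ($w{\left(Z,S \right)} = -2 + \frac{1}{Z + Z} = -2 + \frac{1}{2 Z}$)
$n{\left(V,G \right)} = V - G^{2} - V^{2} + 36 G$ ($n{\left(V,G \right)} = \left(V + 36 G\right) - \left(V^{2} + G^{2}\right) = \left(V + 36 G\right) - \left(G^{2} + V^{2}\right) = V - G^{2} - V^{2} + 36 G$)
$w{\left(-38,156 \right)} - n{\left(58,12 \right)} = \left(-2 + \frac{1}{2 \left(-38\right)}\right) - \left(58 - 12^{2} - 58^{2} + 36 \cdot 12\right) = \left(-2 + \frac{1}{2} \left(- \frac{1}{38}\right)\right) - \left(58 - 144 - 3364 + 432\right) = \left(-2 - \frac{1}{76}\right) - \left(58 - 144 - 3364 + 432\right) = - \frac{153}{76} - -3018 = - \frac{153}{76} + 3018 = \frac{229215}{76}$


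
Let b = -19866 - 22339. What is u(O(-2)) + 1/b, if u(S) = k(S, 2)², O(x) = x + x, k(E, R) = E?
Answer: 675279/42205 ≈ 16.000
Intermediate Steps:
O(x) = 2*x
b = -42205
u(S) = S²
u(O(-2)) + 1/b = (2*(-2))² + 1/(-42205) = (-4)² - 1/42205 = 16 - 1/42205 = 675279/42205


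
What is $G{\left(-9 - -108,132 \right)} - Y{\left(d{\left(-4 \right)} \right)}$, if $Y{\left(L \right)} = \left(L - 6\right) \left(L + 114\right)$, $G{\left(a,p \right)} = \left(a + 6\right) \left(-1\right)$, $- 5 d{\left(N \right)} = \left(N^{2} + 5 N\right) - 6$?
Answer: $359$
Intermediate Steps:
$d{\left(N \right)} = \frac{6}{5} - N - \frac{N^{2}}{5}$ ($d{\left(N \right)} = - \frac{\left(N^{2} + 5 N\right) - 6}{5} = - \frac{-6 + N^{2} + 5 N}{5} = \frac{6}{5} - N - \frac{N^{2}}{5}$)
$G{\left(a,p \right)} = -6 - a$ ($G{\left(a,p \right)} = \left(6 + a\right) \left(-1\right) = -6 - a$)
$Y{\left(L \right)} = \left(-6 + L\right) \left(114 + L\right)$
$G{\left(-9 - -108,132 \right)} - Y{\left(d{\left(-4 \right)} \right)} = \left(-6 - \left(-9 - -108\right)\right) - \left(-684 + \left(\frac{6}{5} - -4 - \frac{\left(-4\right)^{2}}{5}\right)^{2} + 108 \left(\frac{6}{5} - -4 - \frac{\left(-4\right)^{2}}{5}\right)\right) = \left(-6 - \left(-9 + 108\right)\right) - \left(-684 + \left(\frac{6}{5} + 4 - \frac{16}{5}\right)^{2} + 108 \left(\frac{6}{5} + 4 - \frac{16}{5}\right)\right) = \left(-6 - 99\right) - \left(-684 + \left(\frac{6}{5} + 4 - \frac{16}{5}\right)^{2} + 108 \left(\frac{6}{5} + 4 - \frac{16}{5}\right)\right) = \left(-6 - 99\right) - \left(-684 + 2^{2} + 108 \cdot 2\right) = -105 - \left(-684 + 4 + 216\right) = -105 - -464 = -105 + 464 = 359$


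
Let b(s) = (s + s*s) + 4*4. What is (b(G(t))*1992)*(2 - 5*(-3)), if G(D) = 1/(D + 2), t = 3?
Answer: 13748784/25 ≈ 5.4995e+5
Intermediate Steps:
G(D) = 1/(2 + D)
b(s) = 16 + s + s² (b(s) = (s + s²) + 16 = 16 + s + s²)
(b(G(t))*1992)*(2 - 5*(-3)) = ((16 + 1/(2 + 3) + (1/(2 + 3))²)*1992)*(2 - 5*(-3)) = ((16 + 1/5 + (1/5)²)*1992)*(2 + 15) = ((16 + ⅕ + (⅕)²)*1992)*17 = ((16 + ⅕ + 1/25)*1992)*17 = ((406/25)*1992)*17 = (808752/25)*17 = 13748784/25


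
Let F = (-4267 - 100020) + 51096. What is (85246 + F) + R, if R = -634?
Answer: 31421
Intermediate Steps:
F = -53191 (F = -104287 + 51096 = -53191)
(85246 + F) + R = (85246 - 53191) - 634 = 32055 - 634 = 31421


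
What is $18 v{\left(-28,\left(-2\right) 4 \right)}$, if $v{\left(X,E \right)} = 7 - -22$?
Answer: $522$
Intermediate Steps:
$v{\left(X,E \right)} = 29$ ($v{\left(X,E \right)} = 7 + 22 = 29$)
$18 v{\left(-28,\left(-2\right) 4 \right)} = 18 \cdot 29 = 522$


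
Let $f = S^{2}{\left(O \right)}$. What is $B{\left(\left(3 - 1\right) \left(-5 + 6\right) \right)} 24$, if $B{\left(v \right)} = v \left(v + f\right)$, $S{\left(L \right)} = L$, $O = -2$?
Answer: $288$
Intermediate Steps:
$f = 4$ ($f = \left(-2\right)^{2} = 4$)
$B{\left(v \right)} = v \left(4 + v\right)$ ($B{\left(v \right)} = v \left(v + 4\right) = v \left(4 + v\right)$)
$B{\left(\left(3 - 1\right) \left(-5 + 6\right) \right)} 24 = \left(3 - 1\right) \left(-5 + 6\right) \left(4 + \left(3 - 1\right) \left(-5 + 6\right)\right) 24 = 2 \cdot 1 \left(4 + 2 \cdot 1\right) 24 = 2 \left(4 + 2\right) 24 = 2 \cdot 6 \cdot 24 = 12 \cdot 24 = 288$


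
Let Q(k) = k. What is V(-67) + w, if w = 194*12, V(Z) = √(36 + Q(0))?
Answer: 2334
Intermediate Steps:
V(Z) = 6 (V(Z) = √(36 + 0) = √36 = 6)
w = 2328
V(-67) + w = 6 + 2328 = 2334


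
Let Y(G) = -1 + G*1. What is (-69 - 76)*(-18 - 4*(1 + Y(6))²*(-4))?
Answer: -80910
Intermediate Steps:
Y(G) = -1 + G
(-69 - 76)*(-18 - 4*(1 + Y(6))²*(-4)) = (-69 - 76)*(-18 - 4*(1 + (-1 + 6))²*(-4)) = -145*(-18 - 4*(1 + 5)²*(-4)) = -145*(-18 - 4*6²*(-4)) = -145*(-18 - 4*36*(-4)) = -145*(-18 - 144*(-4)) = -145*(-18 - 1*(-576)) = -145*(-18 + 576) = -145*558 = -80910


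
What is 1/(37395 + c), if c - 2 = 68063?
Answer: 1/105460 ≈ 9.4823e-6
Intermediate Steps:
c = 68065 (c = 2 + 68063 = 68065)
1/(37395 + c) = 1/(37395 + 68065) = 1/105460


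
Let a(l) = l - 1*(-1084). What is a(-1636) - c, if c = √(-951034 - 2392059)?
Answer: -552 - I*√3343093 ≈ -552.0 - 1828.4*I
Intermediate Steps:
a(l) = 1084 + l (a(l) = l + 1084 = 1084 + l)
c = I*√3343093 (c = √(-3343093) = I*√3343093 ≈ 1828.4*I)
a(-1636) - c = (1084 - 1636) - I*√3343093 = -552 - I*√3343093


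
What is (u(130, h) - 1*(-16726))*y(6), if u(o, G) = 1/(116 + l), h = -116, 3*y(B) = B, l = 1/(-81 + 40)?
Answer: 159064342/4755 ≈ 33452.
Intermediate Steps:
l = -1/41 (l = 1/(-41) = -1/41 ≈ -0.024390)
y(B) = B/3
u(o, G) = 41/4755 (u(o, G) = 1/(116 - 1/41) = 1/(4755/41) = 41/4755)
(u(130, h) - 1*(-16726))*y(6) = (41/4755 - 1*(-16726))*((⅓)*6) = (41/4755 + 16726)*2 = (79532171/4755)*2 = 159064342/4755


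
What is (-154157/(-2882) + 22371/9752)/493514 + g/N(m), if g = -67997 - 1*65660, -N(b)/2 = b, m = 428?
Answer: 115866846470449443/742063257286736 ≈ 156.14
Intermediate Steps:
N(b) = -2*b
g = -133657 (g = -67997 - 65660 = -133657)
(-154157/(-2882) + 22371/9752)/493514 + g/N(m) = (-154157/(-2882) + 22371/9752)/493514 - 133657/((-2*428)) = (-154157*(-1/2882) + 22371*(1/9752))*(1/493514) - 133657/(-856) = (154157/2882 + 22371/9752)*(1/493514) - 133657*(-1/856) = (783906143/14052632)*(1/493514) + 133657/856 = 783906143/6935170628848 + 133657/856 = 115866846470449443/742063257286736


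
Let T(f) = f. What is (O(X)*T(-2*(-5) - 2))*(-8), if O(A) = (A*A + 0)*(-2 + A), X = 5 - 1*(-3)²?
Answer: 6144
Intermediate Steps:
X = -4 (X = 5 - 1*9 = 5 - 9 = -4)
O(A) = A²*(-2 + A) (O(A) = (A² + 0)*(-2 + A) = A²*(-2 + A))
(O(X)*T(-2*(-5) - 2))*(-8) = (((-4)²*(-2 - 4))*(-2*(-5) - 2))*(-8) = ((16*(-6))*(10 - 2))*(-8) = -96*8*(-8) = -768*(-8) = 6144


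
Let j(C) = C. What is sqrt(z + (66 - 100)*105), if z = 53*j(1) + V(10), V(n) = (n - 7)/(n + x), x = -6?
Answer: I*sqrt(14065)/2 ≈ 59.298*I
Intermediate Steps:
V(n) = (-7 + n)/(-6 + n) (V(n) = (n - 7)/(n - 6) = (-7 + n)/(-6 + n))
z = 215/4 (z = 53*1 + (-7 + 10)/(-6 + 10) = 53 + 3/4 = 215/4 ≈ 53.750)
sqrt(z + (66 - 100)*105) = sqrt(215/4 + (66 - 100)*105) = sqrt(215/4 - 34*105) = sqrt(215/4 - 3570) = sqrt(-14065/4) = I*sqrt(14065)/2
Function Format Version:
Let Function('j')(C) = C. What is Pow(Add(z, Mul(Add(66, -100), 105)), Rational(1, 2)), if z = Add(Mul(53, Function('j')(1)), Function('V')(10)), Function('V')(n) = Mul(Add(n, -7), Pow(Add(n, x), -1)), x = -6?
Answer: Mul(Rational(1, 2), I, Pow(14065, Rational(1, 2))) ≈ Mul(59.298, I)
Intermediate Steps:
Function('V')(n) = Mul(Pow(Add(-6, n), -1), Add(-7, n)) (Function('V')(n) = Mul(Add(n, -7), Pow(Add(n, -6), -1)) = Mul(Add(-7, n), Pow(Add(-6, n), -1)) = Mul(Pow(Add(-6, n), -1), Add(-7, n)))
z = Rational(215, 4) (z = Add(Mul(53, 1), Mul(Pow(Add(-6, 10), -1), Add(-7, 10))) = Add(53, Mul(Pow(4, -1), 3)) = Add(53, Mul(Rational(1, 4), 3)) = Add(53, Rational(3, 4)) = Rational(215, 4) ≈ 53.750)
Pow(Add(z, Mul(Add(66, -100), 105)), Rational(1, 2)) = Pow(Add(Rational(215, 4), Mul(Add(66, -100), 105)), Rational(1, 2)) = Pow(Add(Rational(215, 4), Mul(-34, 105)), Rational(1, 2)) = Pow(Add(Rational(215, 4), -3570), Rational(1, 2)) = Pow(Rational(-14065, 4), Rational(1, 2)) = Mul(Rational(1, 2), I, Pow(14065, Rational(1, 2)))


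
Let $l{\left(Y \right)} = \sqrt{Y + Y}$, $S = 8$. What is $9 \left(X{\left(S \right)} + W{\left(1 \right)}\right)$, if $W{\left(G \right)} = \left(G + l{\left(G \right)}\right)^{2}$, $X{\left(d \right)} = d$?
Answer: $99 + 18 \sqrt{2} \approx 124.46$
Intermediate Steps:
$l{\left(Y \right)} = \sqrt{2} \sqrt{Y}$ ($l{\left(Y \right)} = \sqrt{2 Y} = \sqrt{2} \sqrt{Y}$)
$W{\left(G \right)} = \left(G + \sqrt{2} \sqrt{G}\right)^{2}$
$9 \left(X{\left(S \right)} + W{\left(1 \right)}\right) = 9 \left(8 + \left(1 + \sqrt{2} \sqrt{1}\right)^{2}\right) = 9 \left(8 + \left(1 + \sqrt{2} \cdot 1\right)^{2}\right) = 9 \left(8 + \left(1 + \sqrt{2}\right)^{2}\right) = 72 + 9 \left(1 + \sqrt{2}\right)^{2}$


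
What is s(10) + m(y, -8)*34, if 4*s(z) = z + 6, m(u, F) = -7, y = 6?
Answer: -234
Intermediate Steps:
s(z) = 3/2 + z/4 (s(z) = (z + 6)/4 = (6 + z)/4 = 3/2 + z/4)
s(10) + m(y, -8)*34 = (3/2 + (¼)*10) - 7*34 = (3/2 + 5/2) - 238 = 4 - 238 = -234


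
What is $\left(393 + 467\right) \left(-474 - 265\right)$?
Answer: $-635540$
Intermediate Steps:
$\left(393 + 467\right) \left(-474 - 265\right) = 860 \left(-739\right) = -635540$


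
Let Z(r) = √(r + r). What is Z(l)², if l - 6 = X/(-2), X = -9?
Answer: 21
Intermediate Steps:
l = 21/2 (l = 6 - 9/(-2) = 6 - 9*(-½) = 6 + 9/2 = 21/2 ≈ 10.500)
Z(r) = √2*√r (Z(r) = √(2*r) = √2*√r)
Z(l)² = (√2*√(21/2))² = (√2*(√42/2))² = (√21)² = 21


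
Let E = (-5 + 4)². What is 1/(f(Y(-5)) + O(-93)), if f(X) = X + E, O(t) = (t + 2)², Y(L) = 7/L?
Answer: 5/41403 ≈ 0.00012076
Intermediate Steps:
E = 1 (E = (-1)² = 1)
O(t) = (2 + t)²
f(X) = 1 + X (f(X) = X + 1 = 1 + X)
1/(f(Y(-5)) + O(-93)) = 1/((1 + 7/(-5)) + (2 - 93)²) = 1/((1 + 7*(-⅕)) + (-91)²) = 1/((1 - 7/5) + 8281) = 1/(-⅖ + 8281) = 1/(41403/5) = 5/41403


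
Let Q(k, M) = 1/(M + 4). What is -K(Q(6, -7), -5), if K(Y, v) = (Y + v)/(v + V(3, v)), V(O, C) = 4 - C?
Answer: 4/3 ≈ 1.3333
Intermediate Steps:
Q(k, M) = 1/(4 + M)
K(Y, v) = Y/4 + v/4 (K(Y, v) = (Y + v)/(v + (4 - v)) = (Y + v)/4 = (Y + v)*(¼) = Y/4 + v/4)
-K(Q(6, -7), -5) = -(1/(4*(4 - 7)) + (¼)*(-5)) = -((¼)/(-3) - 5/4) = -((¼)*(-⅓) - 5/4) = -(-1/12 - 5/4) = -1*(-4/3) = 4/3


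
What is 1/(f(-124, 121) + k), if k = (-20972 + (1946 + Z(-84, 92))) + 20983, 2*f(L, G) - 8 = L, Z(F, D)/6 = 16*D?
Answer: 1/10731 ≈ 9.3188e-5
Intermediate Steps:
Z(F, D) = 96*D (Z(F, D) = 6*(16*D) = 96*D)
f(L, G) = 4 + L/2
k = 10789 (k = (-20972 + (1946 + 96*92)) + 20983 = (-20972 + (1946 + 8832)) + 20983 = (-20972 + 10778) + 20983 = -10194 + 20983 = 10789)
1/(f(-124, 121) + k) = 1/((4 + (1/2)*(-124)) + 10789) = 1/((4 - 62) + 10789) = 1/(-58 + 10789) = 1/10731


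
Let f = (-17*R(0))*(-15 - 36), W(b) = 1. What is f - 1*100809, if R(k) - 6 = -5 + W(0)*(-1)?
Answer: -100809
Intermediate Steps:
R(k) = 0 (R(k) = 6 + (-5 + 1*(-1)) = 6 + (-5 - 1) = 6 - 6 = 0)
f = 0 (f = (-17*0)*(-15 - 36) = 0*(-51) = 0)
f - 1*100809 = 0 - 1*100809 = 0 - 100809 = -100809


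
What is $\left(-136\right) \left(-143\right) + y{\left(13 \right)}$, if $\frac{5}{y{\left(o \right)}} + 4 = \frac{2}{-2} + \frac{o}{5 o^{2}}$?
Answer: $\frac{6300827}{324} \approx 19447.0$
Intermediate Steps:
$y{\left(o \right)} = \frac{5}{-5 + \frac{1}{5 o}}$ ($y{\left(o \right)} = \frac{5}{-4 + \left(\frac{2}{-2} + \frac{o}{5 o^{2}}\right)} = \frac{5}{-4 + \left(2 \left(- \frac{1}{2}\right) + o \frac{1}{5 o^{2}}\right)} = \frac{5}{-4 - \left(1 - \frac{1}{5 o}\right)} = \frac{5}{-5 + \frac{1}{5 o}}$)
$\left(-136\right) \left(-143\right) + y{\left(13 \right)} = \left(-136\right) \left(-143\right) - \frac{325}{-1 + 25 \cdot 13} = 19448 - \frac{325}{-1 + 325} = 19448 - \frac{325}{324} = \frac{6300827}{324}$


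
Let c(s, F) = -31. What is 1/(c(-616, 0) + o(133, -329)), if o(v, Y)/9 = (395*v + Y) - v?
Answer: 1/468626 ≈ 2.1339e-6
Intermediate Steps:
o(v, Y) = 9*Y + 3546*v (o(v, Y) = 9*((395*v + Y) - v) = 9*((Y + 395*v) - v) = 9*(Y + 394*v) = 9*Y + 3546*v)
1/(c(-616, 0) + o(133, -329)) = 1/(-31 + (9*(-329) + 3546*133)) = 1/(-31 + (-2961 + 471618)) = 1/(-31 + 468657) = 1/468626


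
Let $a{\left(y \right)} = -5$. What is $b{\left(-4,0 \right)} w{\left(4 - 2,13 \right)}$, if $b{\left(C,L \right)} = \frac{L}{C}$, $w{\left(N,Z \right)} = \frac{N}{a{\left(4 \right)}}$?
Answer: $0$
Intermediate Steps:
$w{\left(N,Z \right)} = - \frac{N}{5}$ ($w{\left(N,Z \right)} = \frac{N}{-5} = N \left(- \frac{1}{5}\right) = - \frac{N}{5}$)
$b{\left(-4,0 \right)} w{\left(4 - 2,13 \right)} = \frac{0}{-4} \left(- \frac{4 - 2}{5}\right) = 0 \left(- \frac{1}{4}\right) \left(\left(- \frac{1}{5}\right) 2\right) = 0 \left(- \frac{2}{5}\right) = 0$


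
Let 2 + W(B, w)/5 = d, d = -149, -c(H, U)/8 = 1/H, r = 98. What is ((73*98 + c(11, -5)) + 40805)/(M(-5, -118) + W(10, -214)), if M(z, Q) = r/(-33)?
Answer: -1582623/25013 ≈ -63.272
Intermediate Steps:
c(H, U) = -8/H
W(B, w) = -755 (W(B, w) = -10 + 5*(-149) = -10 - 745 = -755)
M(z, Q) = -98/33 (M(z, Q) = 98/(-33) = 98*(-1/33) = -98/33)
((73*98 + c(11, -5)) + 40805)/(M(-5, -118) + W(10, -214)) = ((73*98 - 8/11) + 40805)/(-98/33 - 755) = ((7154 - 8*1/11) + 40805)/(-25013/33) = ((7154 - 8/11) + 40805)*(-33/25013) = (78686/11 + 40805)*(-33/25013) = (527541/11)*(-33/25013) = -1582623/25013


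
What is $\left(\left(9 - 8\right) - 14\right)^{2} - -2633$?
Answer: $2802$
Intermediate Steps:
$\left(\left(9 - 8\right) - 14\right)^{2} - -2633 = \left(\left(9 - 8\right) - 14\right)^{2} + 2633 = \left(1 - 14\right)^{2} + 2633 = \left(-13\right)^{2} + 2633 = 169 + 2633 = 2802$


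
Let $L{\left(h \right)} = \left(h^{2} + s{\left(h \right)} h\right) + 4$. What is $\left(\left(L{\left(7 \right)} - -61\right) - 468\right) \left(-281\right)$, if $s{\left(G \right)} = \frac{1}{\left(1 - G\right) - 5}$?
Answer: $\frac{1096181}{11} \approx 99653.0$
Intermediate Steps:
$s{\left(G \right)} = \frac{1}{-4 - G}$
$L{\left(h \right)} = 4 + h^{2} - \frac{h}{4 + h}$ ($L{\left(h \right)} = \left(h^{2} + - \frac{1}{4 + h} h\right) + 4 = \left(h^{2} - \frac{h}{4 + h}\right) + 4 = 4 + h^{2} - \frac{h}{4 + h}$)
$\left(\left(L{\left(7 \right)} - -61\right) - 468\right) \left(-281\right) = \left(\left(\frac{\left(-1\right) 7 + \left(4 + 7\right) \left(4 + 7^{2}\right)}{4 + 7} - -61\right) - 468\right) \left(-281\right) = \left(\left(\frac{-7 + 11 \left(4 + 49\right)}{11} + 61\right) - 468\right) \left(-281\right) = \left(\left(\frac{-7 + 11 \cdot 53}{11} + 61\right) - 468\right) \left(-281\right) = \left(\left(\frac{-7 + 583}{11} + 61\right) - 468\right) \left(-281\right) = \left(\left(\frac{1}{11} \cdot 576 + 61\right) - 468\right) \left(-281\right) = \left(\left(\frac{576}{11} + 61\right) - 468\right) \left(-281\right) = \left(\frac{1247}{11} - 468\right) \left(-281\right) = \left(- \frac{3901}{11}\right) \left(-281\right) = \frac{1096181}{11}$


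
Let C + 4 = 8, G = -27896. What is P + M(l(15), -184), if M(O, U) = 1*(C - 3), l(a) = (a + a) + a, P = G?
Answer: -27895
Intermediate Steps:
C = 4 (C = -4 + 8 = 4)
P = -27896
l(a) = 3*a (l(a) = 2*a + a = 3*a)
M(O, U) = 1 (M(O, U) = 1*(4 - 3) = 1*1 = 1)
P + M(l(15), -184) = -27896 + 1 = -27895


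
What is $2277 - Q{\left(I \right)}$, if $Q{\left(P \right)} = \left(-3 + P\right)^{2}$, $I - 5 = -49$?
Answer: $68$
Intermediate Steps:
$I = -44$ ($I = 5 - 49 = -44$)
$2277 - Q{\left(I \right)} = 2277 - \left(-3 - 44\right)^{2} = 2277 - \left(-47\right)^{2} = 2277 - 2209 = 68$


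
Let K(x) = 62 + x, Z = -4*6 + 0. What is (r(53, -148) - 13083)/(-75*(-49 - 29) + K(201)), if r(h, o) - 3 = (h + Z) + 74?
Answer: -12977/6113 ≈ -2.1229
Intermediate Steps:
Z = -24 (Z = -24 + 0 = -24)
r(h, o) = 53 + h (r(h, o) = 3 + ((h - 24) + 74) = 3 + ((-24 + h) + 74) = 3 + (50 + h) = 53 + h)
(r(53, -148) - 13083)/(-75*(-49 - 29) + K(201)) = ((53 + 53) - 13083)/(-75*(-49 - 29) + (62 + 201)) = (106 - 13083)/(-75*(-78) + 263) = -12977/(5850 + 263) = -12977/6113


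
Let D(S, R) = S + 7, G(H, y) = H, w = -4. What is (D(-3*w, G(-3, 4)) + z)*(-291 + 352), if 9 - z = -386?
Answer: 25254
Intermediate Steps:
z = 395 (z = 9 - 1*(-386) = 9 + 386 = 395)
D(S, R) = 7 + S
(D(-3*w, G(-3, 4)) + z)*(-291 + 352) = ((7 - 3*(-4)) + 395)*(-291 + 352) = ((7 + 12) + 395)*61 = (19 + 395)*61 = 414*61 = 25254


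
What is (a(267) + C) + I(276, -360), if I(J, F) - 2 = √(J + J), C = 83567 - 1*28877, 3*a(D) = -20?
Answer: 164056/3 + 2*√138 ≈ 54709.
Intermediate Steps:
a(D) = -20/3 (a(D) = (⅓)*(-20) = -20/3)
C = 54690 (C = 83567 - 28877 = 54690)
I(J, F) = 2 + √2*√J (I(J, F) = 2 + √(J + J) = 2 + √(2*J) = 2 + √2*√J)
(a(267) + C) + I(276, -360) = (-20/3 + 54690) + (2 + √2*√276) = 164050/3 + (2 + √2*(2*√69)) = 164050/3 + (2 + 2*√138) = 164056/3 + 2*√138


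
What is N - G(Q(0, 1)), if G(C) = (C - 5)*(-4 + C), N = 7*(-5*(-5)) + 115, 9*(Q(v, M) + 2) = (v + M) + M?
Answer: 20318/81 ≈ 250.84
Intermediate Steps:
Q(v, M) = -2 + v/9 + 2*M/9 (Q(v, M) = -2 + ((v + M) + M)/9 = -2 + ((M + v) + M)/9 = -2 + (v + 2*M)/9 = -2 + (v/9 + 2*M/9) = -2 + v/9 + 2*M/9)
N = 290 (N = 7*25 + 115 = 175 + 115 = 290)
G(C) = (-5 + C)*(-4 + C)
N - G(Q(0, 1)) = 290 - (20 + (-2 + (1/9)*0 + (2/9)*1)**2 - 9*(-2 + (1/9)*0 + (2/9)*1)) = 290 - (20 + (-2 + 0 + 2/9)**2 - 9*(-2 + 0 + 2/9)) = 290 - (20 + (-16/9)**2 - 9*(-16/9)) = 290 - (20 + 256/81 + 16) = 290 - 1*3172/81 = 290 - 3172/81 = 20318/81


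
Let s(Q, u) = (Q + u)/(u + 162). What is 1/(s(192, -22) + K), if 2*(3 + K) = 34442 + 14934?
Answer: 14/345607 ≈ 4.0508e-5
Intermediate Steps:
s(Q, u) = (Q + u)/(162 + u)
K = 24685 (K = -3 + (34442 + 14934)/2 = -3 + (½)*49376 = -3 + 24688 = 24685)
1/(s(192, -22) + K) = 1/((192 - 22)/(162 - 22) + 24685) = 1/(170/140 + 24685) = 1/((1/140)*170 + 24685) = 1/(17/14 + 24685) = 1/(345607/14) = 14/345607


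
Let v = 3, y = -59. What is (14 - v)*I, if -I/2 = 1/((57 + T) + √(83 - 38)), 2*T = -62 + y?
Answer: -308/131 - 264*√5/131 ≈ -6.8574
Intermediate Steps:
T = -121/2 (T = (-62 - 59)/2 = (½)*(-121) = -121/2 ≈ -60.500)
I = -2/(-7/2 + 3*√5) (I = -2/((57 - 121/2) + √(83 - 38)) = -2/(-7/2 + √45) = -2/(-7/2 + 3*√5) ≈ -0.62340)
(14 - v)*I = (14 - 1*3)*(-28/131 - 24*√5/131) = (14 - 3)*(-28/131 - 24*√5/131) = 11*(-28/131 - 24*√5/131) = -308/131 - 264*√5/131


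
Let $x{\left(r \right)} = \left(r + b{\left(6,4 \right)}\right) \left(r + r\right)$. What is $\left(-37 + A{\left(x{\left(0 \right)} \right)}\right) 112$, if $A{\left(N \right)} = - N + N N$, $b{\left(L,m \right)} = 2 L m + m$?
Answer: $-4144$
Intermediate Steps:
$b{\left(L,m \right)} = m + 2 L m$ ($b{\left(L,m \right)} = 2 L m + m = m + 2 L m$)
$x{\left(r \right)} = 2 r \left(52 + r\right)$ ($x{\left(r \right)} = \left(r + 4 \left(1 + 2 \cdot 6\right)\right) \left(r + r\right) = \left(r + 4 \left(1 + 12\right)\right) 2 r = \left(r + 4 \cdot 13\right) 2 r = \left(r + 52\right) 2 r = \left(52 + r\right) 2 r = 2 r \left(52 + r\right)$)
$A{\left(N \right)} = N^{2} - N$ ($A{\left(N \right)} = - N + N^{2} = N^{2} - N$)
$\left(-37 + A{\left(x{\left(0 \right)} \right)}\right) 112 = \left(-37 + 2 \cdot 0 \left(52 + 0\right) \left(-1 + 2 \cdot 0 \left(52 + 0\right)\right)\right) 112 = \left(-37 + 2 \cdot 0 \cdot 52 \left(-1 + 2 \cdot 0 \cdot 52\right)\right) 112 = \left(-37 + 0 \left(-1 + 0\right)\right) 112 = \left(-37 + 0 \left(-1\right)\right) 112 = \left(-37 + 0\right) 112 = \left(-37\right) 112 = -4144$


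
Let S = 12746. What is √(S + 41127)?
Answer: √53873 ≈ 232.11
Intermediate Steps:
√(S + 41127) = √(12746 + 41127) = √53873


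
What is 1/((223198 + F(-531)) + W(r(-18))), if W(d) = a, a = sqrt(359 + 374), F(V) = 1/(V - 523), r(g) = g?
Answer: 247954228314/55342886801676053 - 1110916*sqrt(733)/55342886801676053 ≈ 4.4798e-6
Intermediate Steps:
F(V) = 1/(-523 + V)
a = sqrt(733) ≈ 27.074
W(d) = sqrt(733)
1/((223198 + F(-531)) + W(r(-18))) = 1/((223198 + 1/(-523 - 531)) + sqrt(733)) = 1/((223198 + 1/(-1054)) + sqrt(733)) = 1/((223198 - 1/1054) + sqrt(733)) = 1/(235250691/1054 + sqrt(733))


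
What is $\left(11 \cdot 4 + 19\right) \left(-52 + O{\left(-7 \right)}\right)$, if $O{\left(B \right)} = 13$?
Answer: $-2457$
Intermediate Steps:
$\left(11 \cdot 4 + 19\right) \left(-52 + O{\left(-7 \right)}\right) = \left(11 \cdot 4 + 19\right) \left(-52 + 13\right) = \left(44 + 19\right) \left(-39\right) = 63 \left(-39\right) = -2457$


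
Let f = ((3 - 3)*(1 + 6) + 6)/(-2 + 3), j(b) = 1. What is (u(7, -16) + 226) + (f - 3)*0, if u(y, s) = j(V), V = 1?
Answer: 227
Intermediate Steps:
u(y, s) = 1
f = 6 (f = (0*7 + 6)/1 = (0 + 6)*1 = 6*1 = 6)
(u(7, -16) + 226) + (f - 3)*0 = (1 + 226) + (6 - 3)*0 = 227 + 3*0 = 227 + 0 = 227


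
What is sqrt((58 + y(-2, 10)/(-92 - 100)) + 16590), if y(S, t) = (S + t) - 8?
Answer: 2*sqrt(4162) ≈ 129.03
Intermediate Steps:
y(S, t) = -8 + S + t
sqrt((58 + y(-2, 10)/(-92 - 100)) + 16590) = sqrt((58 + (-8 - 2 + 10)/(-92 - 100)) + 16590) = sqrt((58 + 0/(-192)) + 16590) = sqrt((58 + 0*(-1/192)) + 16590) = sqrt((58 + 0) + 16590) = sqrt(58 + 16590) = sqrt(16648) = 2*sqrt(4162)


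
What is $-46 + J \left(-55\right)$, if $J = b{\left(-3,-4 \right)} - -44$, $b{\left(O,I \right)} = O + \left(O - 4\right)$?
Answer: $-1916$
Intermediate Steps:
$b{\left(O,I \right)} = -4 + 2 O$ ($b{\left(O,I \right)} = O + \left(-4 + O\right) = -4 + 2 O$)
$J = 34$ ($J = \left(-4 + 2 \left(-3\right)\right) - -44 = \left(-4 - 6\right) + 44 = -10 + 44 = 34$)
$-46 + J \left(-55\right) = -46 + 34 \left(-55\right) = -46 - 1870 = -1916$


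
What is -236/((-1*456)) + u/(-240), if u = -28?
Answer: 241/380 ≈ 0.63421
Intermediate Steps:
-236/((-1*456)) + u/(-240) = -236/((-1*456)) - 28/(-240) = -236/(-456) - 28*(-1/240) = -236*(-1/456) + 7/60 = 59/114 + 7/60 = 241/380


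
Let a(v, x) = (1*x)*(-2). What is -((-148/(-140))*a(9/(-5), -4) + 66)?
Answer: -2606/35 ≈ -74.457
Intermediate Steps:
a(v, x) = -2*x (a(v, x) = x*(-2) = -2*x)
-((-148/(-140))*a(9/(-5), -4) + 66) = -((-148/(-140))*(-2*(-4)) + 66) = -(-148*(-1/140)*8 + 66) = -((37/35)*8 + 66) = -(296/35 + 66) = -1*2606/35 = -2606/35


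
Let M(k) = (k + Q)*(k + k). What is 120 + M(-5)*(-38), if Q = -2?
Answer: -2540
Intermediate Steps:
M(k) = 2*k*(-2 + k) (M(k) = (k - 2)*(k + k) = (-2 + k)*(2*k) = 2*k*(-2 + k))
120 + M(-5)*(-38) = 120 + (2*(-5)*(-2 - 5))*(-38) = 120 + (2*(-5)*(-7))*(-38) = 120 + 70*(-38) = 120 - 2660 = -2540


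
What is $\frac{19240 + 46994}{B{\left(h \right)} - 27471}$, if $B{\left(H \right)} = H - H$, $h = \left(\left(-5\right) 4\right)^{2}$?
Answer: $- \frac{22078}{9157} \approx -2.4111$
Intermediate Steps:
$h = 400$ ($h = \left(-20\right)^{2} = 400$)
$B{\left(H \right)} = 0$
$\frac{19240 + 46994}{B{\left(h \right)} - 27471} = \frac{19240 + 46994}{0 - 27471} = \frac{66234}{-27471} = 66234 \left(- \frac{1}{27471}\right) = - \frac{22078}{9157}$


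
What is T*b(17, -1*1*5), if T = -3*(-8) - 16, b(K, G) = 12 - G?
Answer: 136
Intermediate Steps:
T = 8 (T = 24 - 16 = 8)
T*b(17, -1*1*5) = 8*(12 - (-1*1)*5) = 8*(12 - (-1)*5) = 8*(12 - 1*(-5)) = 8*(12 + 5) = 8*17 = 136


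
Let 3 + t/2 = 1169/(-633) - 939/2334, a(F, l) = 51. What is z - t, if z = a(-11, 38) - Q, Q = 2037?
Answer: -486441649/246237 ≈ -1975.5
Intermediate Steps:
z = -1986 (z = 51 - 1*2037 = 51 - 2037 = -1986)
t = -2585033/246237 (t = -6 + 2*(1169/(-633) - 939/2334) = -6 + 2*(1169*(-1/633) - 939*1/2334) = -6 + 2*(-1169/633 - 313/778) = -6 + 2*(-1107611/492474) = -6 - 1107611/246237 = -2585033/246237 ≈ -10.498)
z - t = -1986 - 1*(-2585033/246237) = -1986 + 2585033/246237 = -486441649/246237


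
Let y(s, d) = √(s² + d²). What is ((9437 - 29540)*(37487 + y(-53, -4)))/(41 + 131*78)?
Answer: -753601161/10259 - 100515*√113/10259 ≈ -73562.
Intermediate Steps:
y(s, d) = √(d² + s²)
((9437 - 29540)*(37487 + y(-53, -4)))/(41 + 131*78) = ((9437 - 29540)*(37487 + √((-4)² + (-53)²)))/(41 + 131*78) = (-20103*(37487 + √(16 + 2809)))/(41 + 10218) = -20103*(37487 + √2825)/10259 = -20103*(37487 + 5*√113)*(1/10259) = (-753601161 - 100515*√113)*(1/10259) = -753601161/10259 - 100515*√113/10259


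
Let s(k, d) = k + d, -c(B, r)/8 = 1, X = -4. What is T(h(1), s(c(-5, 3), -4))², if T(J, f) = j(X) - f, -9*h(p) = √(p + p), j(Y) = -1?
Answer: 121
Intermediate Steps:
c(B, r) = -8 (c(B, r) = -8*1 = -8)
s(k, d) = d + k
h(p) = -√2*√p/9 (h(p) = -√(p + p)/9 = -√2*√p/9)
T(J, f) = -1 - f
T(h(1), s(c(-5, 3), -4))² = (-1 - (-4 - 8))² = (-1 - 1*(-12))² = (-1 + 12)² = 11² = 121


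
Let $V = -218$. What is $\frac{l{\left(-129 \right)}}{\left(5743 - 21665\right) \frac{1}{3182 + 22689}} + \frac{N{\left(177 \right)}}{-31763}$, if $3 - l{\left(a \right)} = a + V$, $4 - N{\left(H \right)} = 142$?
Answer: $- \frac{6252326159}{10994141} \approx -568.7$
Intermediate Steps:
$N{\left(H \right)} = -138$ ($N{\left(H \right)} = 4 - 142 = -138$)
$l{\left(a \right)} = 221 - a$ ($l{\left(a \right)} = 3 - \left(a - 218\right) = 3 - \left(-218 + a\right) = 221 - a$)
$\frac{l{\left(-129 \right)}}{\left(5743 - 21665\right) \frac{1}{3182 + 22689}} + \frac{N{\left(177 \right)}}{-31763} = \frac{221 - -129}{\left(5743 - 21665\right) \frac{1}{3182 + 22689}} - \frac{138}{-31763} = \frac{221 + 129}{\left(-15922\right) \frac{1}{25871}} - - \frac{6}{1381} = \frac{350}{\left(-15922\right) \frac{1}{25871}} + \frac{6}{1381} = \frac{350}{- \frac{15922}{25871}} + \frac{6}{1381} = 350 \left(- \frac{25871}{15922}\right) + \frac{6}{1381} = - \frac{4527425}{7961} + \frac{6}{1381} = - \frac{6252326159}{10994141}$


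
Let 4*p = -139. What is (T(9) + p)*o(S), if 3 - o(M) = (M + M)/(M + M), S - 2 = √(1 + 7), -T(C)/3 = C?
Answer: -247/2 ≈ -123.50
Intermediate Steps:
p = -139/4 (p = (¼)*(-139) = -139/4 ≈ -34.750)
T(C) = -3*C
S = 2 + 2*√2 (S = 2 + √(1 + 7) = 2 + √8 = 2 + 2*√2 ≈ 4.8284)
o(M) = 2 (o(M) = 3 - (M + M)/(M + M) = 3 - 2*M/(2*M) = 3 - 2*M*1/(2*M) = 3 - 1*1 = 3 - 1 = 2)
(T(9) + p)*o(S) = (-3*9 - 139/4)*2 = (-27 - 139/4)*2 = -247/4*2 = -247/2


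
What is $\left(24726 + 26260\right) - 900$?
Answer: $50086$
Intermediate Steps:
$\left(24726 + 26260\right) - 900 = 50986 - 900 = 50086$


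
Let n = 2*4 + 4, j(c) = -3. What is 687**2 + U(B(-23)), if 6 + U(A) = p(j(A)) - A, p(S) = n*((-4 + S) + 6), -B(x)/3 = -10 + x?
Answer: 471852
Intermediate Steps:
n = 12 (n = 8 + 4 = 12)
B(x) = 30 - 3*x (B(x) = -3*(-10 + x) = 30 - 3*x)
p(S) = 24 + 12*S (p(S) = 12*((-4 + S) + 6) = 12*(2 + S) = 24 + 12*S)
U(A) = -18 - A (U(A) = -6 + ((24 + 12*(-3)) - A) = -6 + ((24 - 36) - A) = -6 + (-12 - A) = -18 - A)
687**2 + U(B(-23)) = 687**2 + (-18 - (30 - 3*(-23))) = 471969 + (-18 - (30 + 69)) = 471969 + (-18 - 1*99) = 471969 + (-18 - 99) = 471969 - 117 = 471852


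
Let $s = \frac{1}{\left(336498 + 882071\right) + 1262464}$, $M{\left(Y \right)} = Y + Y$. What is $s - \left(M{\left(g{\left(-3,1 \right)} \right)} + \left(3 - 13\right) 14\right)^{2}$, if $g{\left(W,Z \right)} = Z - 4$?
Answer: $- \frac{52885699427}{2481033} \approx -21316.0$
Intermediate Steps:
$g{\left(W,Z \right)} = -4 + Z$ ($g{\left(W,Z \right)} = Z - 4 = -4 + Z$)
$M{\left(Y \right)} = 2 Y$
$s = \frac{1}{2481033}$ ($s = \frac{1}{1218569 + 1262464} = \frac{1}{2481033} \approx 4.0306 \cdot 10^{-7}$)
$s - \left(M{\left(g{\left(-3,1 \right)} \right)} + \left(3 - 13\right) 14\right)^{2} = \frac{1}{2481033} - \left(2 \left(-4 + 1\right) + \left(3 - 13\right) 14\right)^{2} = \frac{1}{2481033} - \left(2 \left(-3\right) - 140\right)^{2} = \frac{1}{2481033} - \left(-6 - 140\right)^{2} = \frac{1}{2481033} - \left(-146\right)^{2} = \frac{1}{2481033} - 21316 = - \frac{52885699427}{2481033}$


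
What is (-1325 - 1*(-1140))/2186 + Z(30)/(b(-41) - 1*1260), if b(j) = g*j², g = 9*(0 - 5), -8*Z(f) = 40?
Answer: -2843299/33622866 ≈ -0.084564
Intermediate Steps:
Z(f) = -5 (Z(f) = -⅛*40 = -5)
g = -45 (g = 9*(-5) = -45)
b(j) = -45*j²
(-1325 - 1*(-1140))/2186 + Z(30)/(b(-41) - 1*1260) = (-1325 - 1*(-1140))/2186 - 5/(-45*(-41)² - 1*1260) = (-1325 + 1140)*(1/2186) - 5/(-45*1681 - 1260) = -185*1/2186 - 5/(-75645 - 1260) = -185/2186 - 5/(-76905) = -185/2186 - 5*(-1/76905) = -185/2186 + 1/15381 = -2843299/33622866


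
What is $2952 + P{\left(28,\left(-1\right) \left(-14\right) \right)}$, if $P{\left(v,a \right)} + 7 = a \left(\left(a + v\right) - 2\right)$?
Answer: $3505$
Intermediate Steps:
$P{\left(v,a \right)} = -7 + a \left(-2 + a + v\right)$ ($P{\left(v,a \right)} = -7 + a \left(\left(a + v\right) - 2\right) = -7 + a \left(-2 + a + v\right)$)
$2952 + P{\left(28,\left(-1\right) \left(-14\right) \right)} = 2952 - \left(7 - 196 - \left(-1\right) \left(-14\right) 28 + 2 \left(-1\right) \left(-14\right)\right) = 2952 + \left(-7 + 14^{2} - 28 + 14 \cdot 28\right) = 2952 + \left(-7 + 196 - 28 + 392\right) = 2952 + 553 = 3505$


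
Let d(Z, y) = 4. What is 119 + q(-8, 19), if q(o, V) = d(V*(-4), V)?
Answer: 123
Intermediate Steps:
q(o, V) = 4
119 + q(-8, 19) = 119 + 4 = 123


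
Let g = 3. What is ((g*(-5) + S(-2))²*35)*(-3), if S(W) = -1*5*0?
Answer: -23625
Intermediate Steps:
S(W) = 0 (S(W) = -5*0 = 0)
((g*(-5) + S(-2))²*35)*(-3) = ((3*(-5) + 0)²*35)*(-3) = ((-15 + 0)²*35)*(-3) = ((-15)²*35)*(-3) = (225*35)*(-3) = 7875*(-3) = -23625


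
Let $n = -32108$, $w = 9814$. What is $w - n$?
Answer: $41922$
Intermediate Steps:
$w - n = 9814 - -32108 = 9814 + 32108 = 41922$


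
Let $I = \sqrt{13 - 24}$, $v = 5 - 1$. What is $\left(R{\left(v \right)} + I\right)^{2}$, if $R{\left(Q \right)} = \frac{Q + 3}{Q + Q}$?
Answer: $- \frac{655}{64} + \frac{7 i \sqrt{11}}{4} \approx -10.234 + 5.8041 i$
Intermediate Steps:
$v = 4$
$R{\left(Q \right)} = \frac{3 + Q}{2 Q}$
$I = i \sqrt{11}$ ($I = \sqrt{-11} = i \sqrt{11} \approx 3.3166 i$)
$\left(R{\left(v \right)} + I\right)^{2} = \left(\frac{3 + 4}{2 \cdot 4} + i \sqrt{11}\right)^{2} = \left(\frac{1}{2} \cdot \frac{1}{4} \cdot 7 + i \sqrt{11}\right)^{2} = \left(\frac{7}{8} + i \sqrt{11}\right)^{2}$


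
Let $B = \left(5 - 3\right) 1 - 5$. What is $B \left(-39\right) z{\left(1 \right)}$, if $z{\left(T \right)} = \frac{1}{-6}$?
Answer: $- \frac{39}{2} \approx -19.5$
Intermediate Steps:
$z{\left(T \right)} = - \frac{1}{6}$
$B = -3$ ($B = 2 \cdot 1 - 5 = 2 - 5 = -3$)
$B \left(-39\right) z{\left(1 \right)} = \left(-3\right) \left(-39\right) \left(- \frac{1}{6}\right) = 117 \left(- \frac{1}{6}\right) = - \frac{39}{2}$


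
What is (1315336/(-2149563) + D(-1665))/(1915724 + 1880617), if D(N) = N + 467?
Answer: -2576491810/8160474148983 ≈ -0.00031573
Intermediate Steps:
D(N) = 467 + N
(1315336/(-2149563) + D(-1665))/(1915724 + 1880617) = (1315336/(-2149563) + (467 - 1665))/(1915724 + 1880617) = (1315336*(-1/2149563) - 1198)/3796341 = (-1315336/2149563 - 1198)*(1/3796341) = -2576491810/2149563*1/3796341 = -2576491810/8160474148983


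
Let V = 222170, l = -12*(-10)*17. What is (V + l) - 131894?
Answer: 92316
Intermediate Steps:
l = 2040 (l = 120*17 = 2040)
(V + l) - 131894 = (222170 + 2040) - 131894 = 224210 - 131894 = 92316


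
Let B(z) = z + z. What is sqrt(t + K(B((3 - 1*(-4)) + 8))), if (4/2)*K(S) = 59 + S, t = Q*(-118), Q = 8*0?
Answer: sqrt(178)/2 ≈ 6.6708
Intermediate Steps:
Q = 0
B(z) = 2*z
t = 0 (t = 0*(-118) = 0)
K(S) = 59/2 + S/2 (K(S) = (59 + S)/2 = 59/2 + S/2)
sqrt(t + K(B((3 - 1*(-4)) + 8))) = sqrt(0 + (59/2 + (2*((3 - 1*(-4)) + 8))/2)) = sqrt(0 + (59/2 + (2*((3 + 4) + 8))/2)) = sqrt(0 + (59/2 + (2*(7 + 8))/2)) = sqrt(0 + (59/2 + (2*15)/2)) = sqrt(0 + (59/2 + (1/2)*30)) = sqrt(0 + (59/2 + 15)) = sqrt(0 + 89/2) = sqrt(89/2) = sqrt(178)/2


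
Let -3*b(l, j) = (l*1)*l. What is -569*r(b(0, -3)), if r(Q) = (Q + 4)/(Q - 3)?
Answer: 2276/3 ≈ 758.67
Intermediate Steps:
b(l, j) = -l²/3 (b(l, j) = -l*1*l/3 = -l*l/3 = -l²/3)
r(Q) = (4 + Q)/(-3 + Q)
-569*r(b(0, -3)) = -569*(4 - ⅓*0²)/(-3 - ⅓*0²) = -569*(4 - ⅓*0)/(-3 - ⅓*0) = -569*(4 + 0)/(-3 + 0) = -569*4/(-3) = -(-569)*4/3 = -569*(-4/3) = 2276/3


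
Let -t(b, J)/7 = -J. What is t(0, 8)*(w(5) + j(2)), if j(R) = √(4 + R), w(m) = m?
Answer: 280 + 56*√6 ≈ 417.17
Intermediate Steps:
t(b, J) = 7*J (t(b, J) = -(-7)*J = 7*J)
t(0, 8)*(w(5) + j(2)) = (7*8)*(5 + √(4 + 2)) = 56*(5 + √6) = 280 + 56*√6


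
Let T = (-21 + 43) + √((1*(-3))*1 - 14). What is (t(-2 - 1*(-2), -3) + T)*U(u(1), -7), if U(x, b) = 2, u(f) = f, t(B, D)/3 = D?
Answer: 26 + 2*I*√17 ≈ 26.0 + 8.2462*I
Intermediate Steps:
t(B, D) = 3*D
T = 22 + I*√17 (T = 22 + √(-3*1 - 14) = 22 + √(-3 - 14) = 22 + √(-17) = 22 + I*√17 ≈ 22.0 + 4.1231*I)
(t(-2 - 1*(-2), -3) + T)*U(u(1), -7) = (3*(-3) + (22 + I*√17))*2 = (-9 + (22 + I*√17))*2 = (13 + I*√17)*2 = 26 + 2*I*√17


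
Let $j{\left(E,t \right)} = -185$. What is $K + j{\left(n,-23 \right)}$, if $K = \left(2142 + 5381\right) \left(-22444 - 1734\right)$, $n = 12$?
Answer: $-181891279$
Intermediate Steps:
$K = -181891094$ ($K = 7523 \left(-24178\right) = -181891094$)
$K + j{\left(n,-23 \right)} = -181891094 - 185 = -181891279$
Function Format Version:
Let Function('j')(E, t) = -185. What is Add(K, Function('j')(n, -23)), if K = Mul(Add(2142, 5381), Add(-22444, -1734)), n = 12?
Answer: -181891279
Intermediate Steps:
K = -181891094 (K = Mul(7523, -24178) = -181891094)
Add(K, Function('j')(n, -23)) = Add(-181891094, -185) = -181891279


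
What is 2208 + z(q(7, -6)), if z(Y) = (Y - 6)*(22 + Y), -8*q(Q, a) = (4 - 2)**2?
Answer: 8273/4 ≈ 2068.3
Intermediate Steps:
q(Q, a) = -1/2 (q(Q, a) = -(4 - 2)**2/8 = -1/8*2**2 = -1/8*4 = -1/2)
z(Y) = (-6 + Y)*(22 + Y)
2208 + z(q(7, -6)) = 2208 + (-132 + (-1/2)**2 + 16*(-1/2)) = 2208 + (-132 + 1/4 - 8) = 2208 - 559/4 = 8273/4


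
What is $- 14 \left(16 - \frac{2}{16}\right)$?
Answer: $- \frac{889}{4} \approx -222.25$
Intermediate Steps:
$- 14 \left(16 - \frac{2}{16}\right) = - 14 \left(16 - \frac{1}{8}\right) = \left(-14\right) \frac{127}{8} = - \frac{889}{4}$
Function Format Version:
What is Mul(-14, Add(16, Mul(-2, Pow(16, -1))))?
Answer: Rational(-889, 4) ≈ -222.25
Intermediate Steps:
Mul(-14, Add(16, Mul(-2, Pow(16, -1)))) = Mul(-14, Add(16, Mul(-2, Rational(1, 16)))) = Mul(-14, Add(16, Rational(-1, 8))) = Mul(-14, Rational(127, 8)) = Rational(-889, 4)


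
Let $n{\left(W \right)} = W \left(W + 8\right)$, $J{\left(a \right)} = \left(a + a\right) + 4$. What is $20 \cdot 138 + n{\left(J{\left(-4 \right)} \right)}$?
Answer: $2744$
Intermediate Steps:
$J{\left(a \right)} = 4 + 2 a$ ($J{\left(a \right)} = 2 a + 4 = 4 + 2 a$)
$n{\left(W \right)} = W \left(8 + W\right)$
$20 \cdot 138 + n{\left(J{\left(-4 \right)} \right)} = 20 \cdot 138 + \left(4 + 2 \left(-4\right)\right) \left(8 + \left(4 + 2 \left(-4\right)\right)\right) = 2760 + \left(4 - 8\right) \left(8 + \left(4 - 8\right)\right) = 2760 - 4 \left(8 - 4\right) = 2760 - 16 = 2744$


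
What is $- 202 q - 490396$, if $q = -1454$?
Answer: $-196688$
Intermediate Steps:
$- 202 q - 490396 = \left(-202\right) \left(-1454\right) - 490396 = 293708 - 490396 = -196688$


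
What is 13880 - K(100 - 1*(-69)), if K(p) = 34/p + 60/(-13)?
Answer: 2346466/169 ≈ 13884.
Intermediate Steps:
K(p) = -60/13 + 34/p (K(p) = 34/p + 60*(-1/13) = 34/p - 60/13 = -60/13 + 34/p)
13880 - K(100 - 1*(-69)) = 13880 - (-60/13 + 34/(100 - 1*(-69))) = 13880 - (-60/13 + 34/(100 + 69)) = 13880 - (-60/13 + 34/169) = 13880 - 1*(-746/169) = 13880 + 746/169 = 2346466/169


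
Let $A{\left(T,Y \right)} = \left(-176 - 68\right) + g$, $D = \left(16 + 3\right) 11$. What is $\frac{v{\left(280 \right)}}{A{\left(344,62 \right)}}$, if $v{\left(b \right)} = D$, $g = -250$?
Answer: $- \frac{11}{26} \approx -0.42308$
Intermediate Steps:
$D = 209$ ($D = 19 \cdot 11 = 209$)
$v{\left(b \right)} = 209$
$A{\left(T,Y \right)} = -494$ ($A{\left(T,Y \right)} = \left(-176 - 68\right) - 250 = -244 - 250 = -494$)
$\frac{v{\left(280 \right)}}{A{\left(344,62 \right)}} = \frac{209}{-494} = 209 \left(- \frac{1}{494}\right) = - \frac{11}{26}$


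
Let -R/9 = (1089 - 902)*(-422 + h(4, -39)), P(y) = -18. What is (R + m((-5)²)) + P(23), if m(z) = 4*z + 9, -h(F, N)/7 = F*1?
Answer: 757441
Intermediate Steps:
h(F, N) = -7*F
m(z) = 9 + 4*z
R = 757350 (R = -9*(1089 - 902)*(-422 - 7*4) = -1683*(-422 - 28) = -1683*(-450) = -9*(-84150) = 757350)
(R + m((-5)²)) + P(23) = (757350 + (9 + 4*(-5)²)) - 18 = (757350 + (9 + 4*25)) - 18 = (757350 + (9 + 100)) - 18 = (757350 + 109) - 18 = 757459 - 18 = 757441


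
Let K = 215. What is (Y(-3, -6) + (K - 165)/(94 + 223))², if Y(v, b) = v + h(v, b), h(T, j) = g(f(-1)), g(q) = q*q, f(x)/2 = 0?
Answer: 811801/100489 ≈ 8.0785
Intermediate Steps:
f(x) = 0 (f(x) = 2*0 = 0)
g(q) = q²
h(T, j) = 0 (h(T, j) = 0² = 0)
Y(v, b) = v (Y(v, b) = v + 0 = v)
(Y(-3, -6) + (K - 165)/(94 + 223))² = (-3 + (215 - 165)/(94 + 223))² = (-3 + 50/317)² = (-901/317)² = 811801/100489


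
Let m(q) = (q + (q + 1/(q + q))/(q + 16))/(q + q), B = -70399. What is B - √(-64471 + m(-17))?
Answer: -70399 - I*√74528477/34 ≈ -70399.0 - 253.91*I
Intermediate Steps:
m(q) = (q + (q + 1/(2*q))/(16 + q))/(2*q) (m(q) = (q + (q + 1/(2*q))/(16 + q))/((2*q)) = (q + (q + 1/(2*q))/(16 + q))*(1/(2*q)) = (q + (q + 1/(2*q))/(16 + q))/(2*q))
B - √(-64471 + m(-17)) = -70399 - √(-64471 + (¼)*(1 + 2*(-17)³ + 34*(-17)²)/((-17)²*(16 - 17))) = -70399 - √(-64471 + (¼)*(1/289)*(1 + 2*(-4913) + 34*289)/(-1)) = -70399 - √(-64471 + (¼)*(1/289)*(-1)*(1 - 9826 + 9826)) = -70399 - √(-64471 + (¼)*(1/289)*(-1)*1) = -70399 - √(-64471 - 1/1156) = -70399 - √(-74528477/1156) = -70399 - I*√74528477/34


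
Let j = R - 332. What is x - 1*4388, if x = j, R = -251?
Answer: -4971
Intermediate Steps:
j = -583 (j = -251 - 332 = -583)
x = -583
x - 1*4388 = -583 - 1*4388 = -583 - 4388 = -4971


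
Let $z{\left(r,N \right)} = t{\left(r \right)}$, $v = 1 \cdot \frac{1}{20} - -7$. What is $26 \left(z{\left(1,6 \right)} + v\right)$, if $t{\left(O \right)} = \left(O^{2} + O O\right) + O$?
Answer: $\frac{2613}{10} \approx 261.3$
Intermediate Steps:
$t{\left(O \right)} = O + 2 O^{2}$ ($t{\left(O \right)} = \left(O^{2} + O^{2}\right) + O = 2 O^{2} + O = O + 2 O^{2}$)
$v = \frac{141}{20}$ ($v = 1 \cdot \frac{1}{20} + 7 = \frac{1}{20} + 7 = \frac{141}{20} \approx 7.05$)
$z{\left(r,N \right)} = r \left(1 + 2 r\right)$
$26 \left(z{\left(1,6 \right)} + v\right) = 26 \left(1 \left(1 + 2 \cdot 1\right) + \frac{141}{20}\right) = 26 \left(1 \left(1 + 2\right) + \frac{141}{20}\right) = 26 \left(1 \cdot 3 + \frac{141}{20}\right) = 26 \left(3 + \frac{141}{20}\right) = 26 \cdot \frac{201}{20} = \frac{2613}{10}$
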